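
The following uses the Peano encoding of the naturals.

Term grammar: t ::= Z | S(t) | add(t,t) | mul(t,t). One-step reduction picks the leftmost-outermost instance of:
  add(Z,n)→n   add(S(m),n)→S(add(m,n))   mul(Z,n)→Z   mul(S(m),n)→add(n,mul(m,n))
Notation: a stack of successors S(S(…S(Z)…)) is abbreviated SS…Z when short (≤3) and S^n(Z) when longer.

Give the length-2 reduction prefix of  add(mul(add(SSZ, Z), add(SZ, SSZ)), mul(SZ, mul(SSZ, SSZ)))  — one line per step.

  start: add(mul(add(SSZ, Z), add(SZ, SSZ)), mul(SZ, mul(SSZ, SSZ)))
  →1  add(mul(S(add(SZ, Z)), add(SZ, SSZ)), mul(SZ, mul(SSZ, SSZ)))
  →2  add(add(add(SZ, SSZ), mul(add(SZ, Z), add(SZ, SSZ))), mul(SZ, mul(SSZ, SSZ)))

Answer: after 2 steps: add(add(add(SZ, SSZ), mul(add(SZ, Z), add(SZ, SSZ))), mul(SZ, mul(SSZ, SSZ)))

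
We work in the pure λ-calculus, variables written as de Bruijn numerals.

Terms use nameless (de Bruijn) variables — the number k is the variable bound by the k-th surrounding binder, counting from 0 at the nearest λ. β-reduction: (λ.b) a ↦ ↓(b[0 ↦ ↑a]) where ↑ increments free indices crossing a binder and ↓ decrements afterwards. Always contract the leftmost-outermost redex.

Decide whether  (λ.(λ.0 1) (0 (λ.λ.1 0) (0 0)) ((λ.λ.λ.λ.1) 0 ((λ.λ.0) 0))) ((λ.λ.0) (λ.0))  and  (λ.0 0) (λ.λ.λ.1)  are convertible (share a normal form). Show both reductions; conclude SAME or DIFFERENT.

Answer: SAME — A ⇓ λ.λ.1, B ⇓ λ.λ.1

Working:
Term A:
  start: (λ.(λ.0 1) (0 (λ.λ.1 0) (0 0)) ((λ.λ.λ.λ.1) 0 ((λ.λ.0) 0))) ((λ.λ.0) (λ.0))
  →1  (λ.0 ((λ.λ.0) (λ.0))) ((λ.λ.0) (λ.0) (λ.λ.1 0) ((λ.λ.0) (λ.0) ((λ.λ.0) (λ.0)))) ((λ.λ.λ.λ.1) ((λ.λ.0) (λ.0)) ((λ.λ.0) ((λ.λ.0) (λ.0))))
  →2  (λ.λ.0) (λ.0) (λ.λ.1 0) ((λ.λ.0) (λ.0) ((λ.λ.0) (λ.0))) ((λ.λ.0) (λ.0)) ((λ.λ.λ.λ.1) ((λ.λ.0) (λ.0)) ((λ.λ.0) ((λ.λ.0) (λ.0))))
  →3  (λ.0) (λ.λ.1 0) ((λ.λ.0) (λ.0) ((λ.λ.0) (λ.0))) ((λ.λ.0) (λ.0)) ((λ.λ.λ.λ.1) ((λ.λ.0) (λ.0)) ((λ.λ.0) ((λ.λ.0) (λ.0))))
  →4  (λ.λ.1 0) ((λ.λ.0) (λ.0) ((λ.λ.0) (λ.0))) ((λ.λ.0) (λ.0)) ((λ.λ.λ.λ.1) ((λ.λ.0) (λ.0)) ((λ.λ.0) ((λ.λ.0) (λ.0))))
  →5  (λ.(λ.λ.0) (λ.0) ((λ.λ.0) (λ.0)) 0) ((λ.λ.0) (λ.0)) ((λ.λ.λ.λ.1) ((λ.λ.0) (λ.0)) ((λ.λ.0) ((λ.λ.0) (λ.0))))
  →6  (λ.λ.0) (λ.0) ((λ.λ.0) (λ.0)) ((λ.λ.0) (λ.0)) ((λ.λ.λ.λ.1) ((λ.λ.0) (λ.0)) ((λ.λ.0) ((λ.λ.0) (λ.0))))
  →7  (λ.0) ((λ.λ.0) (λ.0)) ((λ.λ.0) (λ.0)) ((λ.λ.λ.λ.1) ((λ.λ.0) (λ.0)) ((λ.λ.0) ((λ.λ.0) (λ.0))))
  →8  (λ.λ.0) (λ.0) ((λ.λ.0) (λ.0)) ((λ.λ.λ.λ.1) ((λ.λ.0) (λ.0)) ((λ.λ.0) ((λ.λ.0) (λ.0))))
  →9  (λ.0) ((λ.λ.0) (λ.0)) ((λ.λ.λ.λ.1) ((λ.λ.0) (λ.0)) ((λ.λ.0) ((λ.λ.0) (λ.0))))
  →10  (λ.λ.0) (λ.0) ((λ.λ.λ.λ.1) ((λ.λ.0) (λ.0)) ((λ.λ.0) ((λ.λ.0) (λ.0))))
  →11  (λ.0) ((λ.λ.λ.λ.1) ((λ.λ.0) (λ.0)) ((λ.λ.0) ((λ.λ.0) (λ.0))))
  →12  (λ.λ.λ.λ.1) ((λ.λ.0) (λ.0)) ((λ.λ.0) ((λ.λ.0) (λ.0)))
  →13  (λ.λ.λ.1) ((λ.λ.0) ((λ.λ.0) (λ.0)))
  →14  λ.λ.1

Term B:
  start: (λ.0 0) (λ.λ.λ.1)
  →1  (λ.λ.λ.1) (λ.λ.λ.1)
  →2  λ.λ.1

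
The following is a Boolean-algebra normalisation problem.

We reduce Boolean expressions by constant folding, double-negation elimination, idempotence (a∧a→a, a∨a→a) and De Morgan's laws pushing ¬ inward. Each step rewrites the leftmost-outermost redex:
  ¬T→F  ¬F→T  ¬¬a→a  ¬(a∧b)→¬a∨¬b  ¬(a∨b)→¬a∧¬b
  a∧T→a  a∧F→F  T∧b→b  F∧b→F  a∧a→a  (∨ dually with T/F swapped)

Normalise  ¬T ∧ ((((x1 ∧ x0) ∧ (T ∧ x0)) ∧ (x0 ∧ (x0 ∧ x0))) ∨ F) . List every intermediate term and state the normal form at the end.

  start: ¬T ∧ ((((x1 ∧ x0) ∧ (T ∧ x0)) ∧ (x0 ∧ (x0 ∧ x0))) ∨ F)
  [1] F ∧ ((((x1 ∧ x0) ∧ (T ∧ x0)) ∧ (x0 ∧ (x0 ∧ x0))) ∨ F)
  [2] F

Answer: normal form = F  (in 2 steps)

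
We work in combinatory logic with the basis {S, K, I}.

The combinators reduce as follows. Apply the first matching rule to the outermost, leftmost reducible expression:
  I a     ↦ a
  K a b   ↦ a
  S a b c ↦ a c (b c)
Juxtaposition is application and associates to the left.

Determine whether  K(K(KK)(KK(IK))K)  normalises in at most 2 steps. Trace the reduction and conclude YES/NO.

Answer: YES — reaches normal form KK in 2 ≤ 2 steps

Reduction:
  start: K(K(KK)(KK(IK))K)
  [1] K(KKK)
  [2] KK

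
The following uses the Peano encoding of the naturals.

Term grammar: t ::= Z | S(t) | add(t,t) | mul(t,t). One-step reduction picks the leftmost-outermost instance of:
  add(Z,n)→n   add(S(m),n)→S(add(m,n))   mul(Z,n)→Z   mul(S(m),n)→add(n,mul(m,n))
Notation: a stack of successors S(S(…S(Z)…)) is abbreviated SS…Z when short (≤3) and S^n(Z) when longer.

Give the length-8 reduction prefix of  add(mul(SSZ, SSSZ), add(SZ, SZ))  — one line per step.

Answer: after 8 steps: S(S(S(add(mul(SZ, SSSZ), add(SZ, SZ)))))

Derivation:
  start: add(mul(SSZ, SSSZ), add(SZ, SZ))
  step 1: add(add(SSSZ, mul(SZ, SSSZ)), add(SZ, SZ))
  step 2: add(S(add(SSZ, mul(SZ, SSSZ))), add(SZ, SZ))
  step 3: S(add(add(SSZ, mul(SZ, SSSZ)), add(SZ, SZ)))
  step 4: S(add(S(add(SZ, mul(SZ, SSSZ))), add(SZ, SZ)))
  step 5: S(S(add(add(SZ, mul(SZ, SSSZ)), add(SZ, SZ))))
  step 6: S(S(add(S(add(Z, mul(SZ, SSSZ))), add(SZ, SZ))))
  step 7: S(S(S(add(add(Z, mul(SZ, SSSZ)), add(SZ, SZ)))))
  step 8: S(S(S(add(mul(SZ, SSSZ), add(SZ, SZ)))))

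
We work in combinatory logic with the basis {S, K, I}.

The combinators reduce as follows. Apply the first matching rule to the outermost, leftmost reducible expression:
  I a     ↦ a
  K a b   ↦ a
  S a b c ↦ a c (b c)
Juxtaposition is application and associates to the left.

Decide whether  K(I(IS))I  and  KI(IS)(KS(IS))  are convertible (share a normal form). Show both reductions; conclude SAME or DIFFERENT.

Answer: SAME — A ⇓ S, B ⇓ S

Derivation:
Term A:
  start: K(I(IS))I
  step 1: I(IS)
  step 2: IS
  step 3: S

Term B:
  start: KI(IS)(KS(IS))
  step 1: I(KS(IS))
  step 2: KS(IS)
  step 3: S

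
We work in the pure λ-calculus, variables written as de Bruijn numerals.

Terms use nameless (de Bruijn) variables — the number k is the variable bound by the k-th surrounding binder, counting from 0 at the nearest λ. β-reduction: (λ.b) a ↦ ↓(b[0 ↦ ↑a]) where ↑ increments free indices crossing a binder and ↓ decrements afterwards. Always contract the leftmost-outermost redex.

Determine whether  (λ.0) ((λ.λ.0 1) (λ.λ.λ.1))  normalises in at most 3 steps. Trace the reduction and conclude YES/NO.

Answer: YES — reaches normal form λ.0 (λ.λ.λ.1) in 2 ≤ 3 steps

Reduction:
  start: (λ.0) ((λ.λ.0 1) (λ.λ.λ.1))
  step 1: (λ.λ.0 1) (λ.λ.λ.1)
  step 2: λ.0 (λ.λ.λ.1)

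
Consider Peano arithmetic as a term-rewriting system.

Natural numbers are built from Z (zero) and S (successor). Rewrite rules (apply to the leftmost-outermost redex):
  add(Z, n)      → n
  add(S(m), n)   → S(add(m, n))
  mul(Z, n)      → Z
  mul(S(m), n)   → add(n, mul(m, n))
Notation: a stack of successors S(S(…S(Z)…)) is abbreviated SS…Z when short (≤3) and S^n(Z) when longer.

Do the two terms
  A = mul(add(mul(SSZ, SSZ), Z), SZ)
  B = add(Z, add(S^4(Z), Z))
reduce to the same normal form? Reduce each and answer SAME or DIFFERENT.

Term A:
  start: mul(add(mul(SSZ, SSZ), Z), SZ)
  step 1: mul(add(add(SSZ, mul(SZ, SSZ)), Z), SZ)
  step 2: mul(add(S(add(SZ, mul(SZ, SSZ))), Z), SZ)
  step 3: mul(S(add(add(SZ, mul(SZ, SSZ)), Z)), SZ)
  step 4: add(SZ, mul(add(add(SZ, mul(SZ, SSZ)), Z), SZ))
  step 5: S(add(Z, mul(add(add(SZ, mul(SZ, SSZ)), Z), SZ)))
  step 6: S(mul(add(add(SZ, mul(SZ, SSZ)), Z), SZ))
  step 7: S(mul(add(S(add(Z, mul(SZ, SSZ))), Z), SZ))
  step 8: S(mul(S(add(add(Z, mul(SZ, SSZ)), Z)), SZ))
  step 9: S(add(SZ, mul(add(add(Z, mul(SZ, SSZ)), Z), SZ)))
  step 10: S(S(add(Z, mul(add(add(Z, mul(SZ, SSZ)), Z), SZ))))
  step 11: S(S(mul(add(add(Z, mul(SZ, SSZ)), Z), SZ)))
  step 12: S(S(mul(add(mul(SZ, SSZ), Z), SZ)))
  step 13: S(S(mul(add(add(SSZ, mul(Z, SSZ)), Z), SZ)))
  step 14: S(S(mul(add(S(add(SZ, mul(Z, SSZ))), Z), SZ)))
  step 15: S(S(mul(S(add(add(SZ, mul(Z, SSZ)), Z)), SZ)))
  step 16: S(S(add(SZ, mul(add(add(SZ, mul(Z, SSZ)), Z), SZ))))
  step 17: S(S(S(add(Z, mul(add(add(SZ, mul(Z, SSZ)), Z), SZ)))))
  step 18: S(S(S(mul(add(add(SZ, mul(Z, SSZ)), Z), SZ))))
  step 19: S(S(S(mul(add(S(add(Z, mul(Z, SSZ))), Z), SZ))))
  step 20: S(S(S(mul(S(add(add(Z, mul(Z, SSZ)), Z)), SZ))))
  step 21: S(S(S(add(SZ, mul(add(add(Z, mul(Z, SSZ)), Z), SZ)))))
  step 22: S(S(S(S(add(Z, mul(add(add(Z, mul(Z, SSZ)), Z), SZ))))))
  step 23: S(S(S(S(mul(add(add(Z, mul(Z, SSZ)), Z), SZ)))))
  step 24: S(S(S(S(mul(add(mul(Z, SSZ), Z), SZ)))))
  step 25: S(S(S(S(mul(add(Z, Z), SZ)))))
  step 26: S(S(S(S(mul(Z, SZ)))))
  step 27: S^4(Z)

Term B:
  start: add(Z, add(S^4(Z), Z))
  step 1: add(S^4(Z), Z)
  step 2: S(add(SSSZ, Z))
  step 3: S(S(add(SSZ, Z)))
  step 4: S(S(S(add(SZ, Z))))
  step 5: S(S(S(S(add(Z, Z)))))
  step 6: S^4(Z)

Answer: SAME — A ⇓ S^4(Z), B ⇓ S^4(Z)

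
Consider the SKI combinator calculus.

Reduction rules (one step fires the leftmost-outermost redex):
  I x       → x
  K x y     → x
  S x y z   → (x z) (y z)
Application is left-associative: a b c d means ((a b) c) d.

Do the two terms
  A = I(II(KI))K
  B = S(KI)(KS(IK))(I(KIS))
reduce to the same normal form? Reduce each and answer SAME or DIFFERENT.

Answer: DIFFERENT — A ⇓ I, B ⇓ SI

Reduction:
Term A:
  start: I(II(KI))K
  [1] II(KI)K
  [2] I(KI)K
  [3] KIK
  [4] I

Term B:
  start: S(KI)(KS(IK))(I(KIS))
  [1] KI(I(KIS))(KS(IK)(I(KIS)))
  [2] I(KS(IK)(I(KIS)))
  [3] KS(IK)(I(KIS))
  [4] S(I(KIS))
  [5] S(KIS)
  [6] SI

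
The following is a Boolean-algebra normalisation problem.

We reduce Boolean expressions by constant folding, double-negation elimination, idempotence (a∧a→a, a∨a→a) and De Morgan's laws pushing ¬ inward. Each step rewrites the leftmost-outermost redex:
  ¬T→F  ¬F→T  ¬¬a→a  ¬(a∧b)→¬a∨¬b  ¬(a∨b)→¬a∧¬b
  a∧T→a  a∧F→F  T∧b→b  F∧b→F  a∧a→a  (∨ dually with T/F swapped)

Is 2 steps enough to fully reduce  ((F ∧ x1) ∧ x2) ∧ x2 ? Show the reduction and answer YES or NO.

Answer: NO — after 2 steps the term is F ∧ x2, not yet normal

Derivation:
  start: ((F ∧ x1) ∧ x2) ∧ x2
  →1  (F ∧ x2) ∧ x2
  →2  F ∧ x2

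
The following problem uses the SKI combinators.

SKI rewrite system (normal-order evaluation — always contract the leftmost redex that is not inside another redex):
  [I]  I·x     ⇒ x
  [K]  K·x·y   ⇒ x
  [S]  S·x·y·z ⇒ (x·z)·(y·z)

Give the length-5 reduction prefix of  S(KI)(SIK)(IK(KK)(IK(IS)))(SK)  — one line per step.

  start: S(KI)(SIK)(IK(KK)(IK(IS)))(SK)
  step 1: KI(IK(KK)(IK(IS)))(SIK(IK(KK)(IK(IS))))(SK)
  step 2: I(SIK(IK(KK)(IK(IS))))(SK)
  step 3: SIK(IK(KK)(IK(IS)))(SK)
  step 4: I(IK(KK)(IK(IS)))(K(IK(KK)(IK(IS))))(SK)
  step 5: IK(KK)(IK(IS))(K(IK(KK)(IK(IS))))(SK)

Answer: after 5 steps: IK(KK)(IK(IS))(K(IK(KK)(IK(IS))))(SK)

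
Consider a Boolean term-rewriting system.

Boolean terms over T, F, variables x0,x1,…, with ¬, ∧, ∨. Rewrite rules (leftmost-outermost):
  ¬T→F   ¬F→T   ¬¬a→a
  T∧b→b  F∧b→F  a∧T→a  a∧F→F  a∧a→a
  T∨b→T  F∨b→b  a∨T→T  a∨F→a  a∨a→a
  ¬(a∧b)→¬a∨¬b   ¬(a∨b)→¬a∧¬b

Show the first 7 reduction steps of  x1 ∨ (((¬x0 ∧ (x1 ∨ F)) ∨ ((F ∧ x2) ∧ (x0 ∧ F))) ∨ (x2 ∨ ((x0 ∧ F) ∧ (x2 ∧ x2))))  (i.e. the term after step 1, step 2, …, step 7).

Answer: after 7 steps: x1 ∨ ((¬x0 ∧ x1) ∨ x2)

Reduction:
  start: x1 ∨ (((¬x0 ∧ (x1 ∨ F)) ∨ ((F ∧ x2) ∧ (x0 ∧ F))) ∨ (x2 ∨ ((x0 ∧ F) ∧ (x2 ∧ x2))))
  [1] x1 ∨ (((¬x0 ∧ x1) ∨ ((F ∧ x2) ∧ (x0 ∧ F))) ∨ (x2 ∨ ((x0 ∧ F) ∧ (x2 ∧ x2))))
  [2] x1 ∨ (((¬x0 ∧ x1) ∨ (F ∧ (x0 ∧ F))) ∨ (x2 ∨ ((x0 ∧ F) ∧ (x2 ∧ x2))))
  [3] x1 ∨ (((¬x0 ∧ x1) ∨ F) ∨ (x2 ∨ ((x0 ∧ F) ∧ (x2 ∧ x2))))
  [4] x1 ∨ ((¬x0 ∧ x1) ∨ (x2 ∨ ((x0 ∧ F) ∧ (x2 ∧ x2))))
  [5] x1 ∨ ((¬x0 ∧ x1) ∨ (x2 ∨ (F ∧ (x2 ∧ x2))))
  [6] x1 ∨ ((¬x0 ∧ x1) ∨ (x2 ∨ F))
  [7] x1 ∨ ((¬x0 ∧ x1) ∨ x2)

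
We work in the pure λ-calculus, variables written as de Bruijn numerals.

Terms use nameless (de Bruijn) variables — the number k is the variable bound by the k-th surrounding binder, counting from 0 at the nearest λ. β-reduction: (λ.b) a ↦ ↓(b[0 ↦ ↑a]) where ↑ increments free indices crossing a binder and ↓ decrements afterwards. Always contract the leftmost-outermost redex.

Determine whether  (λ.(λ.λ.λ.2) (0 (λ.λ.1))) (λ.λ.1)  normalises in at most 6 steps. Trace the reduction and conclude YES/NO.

Answer: YES — reaches normal form λ.λ.λ.λ.λ.1 in 3 ≤ 6 steps

Derivation:
  start: (λ.(λ.λ.λ.2) (0 (λ.λ.1))) (λ.λ.1)
  →1  (λ.λ.λ.2) ((λ.λ.1) (λ.λ.1))
  →2  λ.λ.(λ.λ.1) (λ.λ.1)
  →3  λ.λ.λ.λ.λ.1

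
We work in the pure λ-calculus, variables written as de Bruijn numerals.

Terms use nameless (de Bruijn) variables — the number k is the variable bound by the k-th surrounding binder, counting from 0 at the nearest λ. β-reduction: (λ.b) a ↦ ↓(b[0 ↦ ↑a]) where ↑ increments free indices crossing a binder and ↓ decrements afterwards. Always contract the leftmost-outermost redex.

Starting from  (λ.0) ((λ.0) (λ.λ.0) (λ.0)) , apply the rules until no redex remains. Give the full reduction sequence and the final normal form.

  start: (λ.0) ((λ.0) (λ.λ.0) (λ.0))
  step 1: (λ.0) (λ.λ.0) (λ.0)
  step 2: (λ.λ.0) (λ.0)
  step 3: λ.0

Answer: normal form = λ.0  (in 3 steps)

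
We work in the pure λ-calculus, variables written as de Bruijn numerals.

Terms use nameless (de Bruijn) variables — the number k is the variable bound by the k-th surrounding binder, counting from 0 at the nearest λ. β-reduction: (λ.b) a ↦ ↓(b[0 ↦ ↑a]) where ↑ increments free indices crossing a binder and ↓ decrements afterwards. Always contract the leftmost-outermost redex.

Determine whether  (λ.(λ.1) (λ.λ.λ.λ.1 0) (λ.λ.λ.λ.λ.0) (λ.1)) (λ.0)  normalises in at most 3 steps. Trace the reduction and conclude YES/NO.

  start: (λ.(λ.1) (λ.λ.λ.λ.1 0) (λ.λ.λ.λ.λ.0) (λ.1)) (λ.0)
  step 1: (λ.λ.0) (λ.λ.λ.λ.1 0) (λ.λ.λ.λ.λ.0) (λ.λ.0)
  step 2: (λ.0) (λ.λ.λ.λ.λ.0) (λ.λ.0)
  step 3: (λ.λ.λ.λ.λ.0) (λ.λ.0)

Answer: NO — after 3 steps the term is (λ.λ.λ.λ.λ.0) (λ.λ.0), not yet normal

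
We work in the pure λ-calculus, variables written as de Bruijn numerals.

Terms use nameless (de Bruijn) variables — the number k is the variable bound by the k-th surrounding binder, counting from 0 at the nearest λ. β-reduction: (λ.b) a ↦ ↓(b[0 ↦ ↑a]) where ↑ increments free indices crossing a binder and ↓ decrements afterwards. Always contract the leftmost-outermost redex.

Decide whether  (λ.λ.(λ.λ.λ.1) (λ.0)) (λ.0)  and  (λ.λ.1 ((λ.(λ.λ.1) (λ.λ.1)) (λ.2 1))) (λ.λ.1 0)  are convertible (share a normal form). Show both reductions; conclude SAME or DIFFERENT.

Term A:
  start: (λ.λ.(λ.λ.λ.1) (λ.0)) (λ.0)
  [1] λ.(λ.λ.λ.1) (λ.0)
  [2] λ.λ.λ.1

Term B:
  start: (λ.λ.1 ((λ.(λ.λ.1) (λ.λ.1)) (λ.2 1))) (λ.λ.1 0)
  [1] λ.(λ.λ.1 0) ((λ.(λ.λ.1) (λ.λ.1)) (λ.(λ.λ.1 0) 1))
  [2] λ.λ.(λ.(λ.λ.1) (λ.λ.1)) (λ.(λ.λ.1 0) 2) 0
  [3] λ.λ.(λ.λ.1) (λ.λ.1) 0
  [4] λ.λ.(λ.λ.λ.1) 0
  [5] λ.λ.λ.λ.1

Answer: DIFFERENT — A ⇓ λ.λ.λ.1, B ⇓ λ.λ.λ.λ.1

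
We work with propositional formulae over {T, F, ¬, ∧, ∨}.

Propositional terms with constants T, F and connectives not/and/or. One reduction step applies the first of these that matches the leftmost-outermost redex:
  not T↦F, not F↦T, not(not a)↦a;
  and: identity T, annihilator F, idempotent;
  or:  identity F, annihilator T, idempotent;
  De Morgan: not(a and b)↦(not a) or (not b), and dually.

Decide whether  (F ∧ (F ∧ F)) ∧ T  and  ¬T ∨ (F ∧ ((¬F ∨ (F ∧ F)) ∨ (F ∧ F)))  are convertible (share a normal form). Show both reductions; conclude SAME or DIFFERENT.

Answer: SAME — A ⇓ F, B ⇓ F

Derivation:
Term A:
  start: (F ∧ (F ∧ F)) ∧ T
  [1] F ∧ (F ∧ F)
  [2] F

Term B:
  start: ¬T ∨ (F ∧ ((¬F ∨ (F ∧ F)) ∨ (F ∧ F)))
  [1] F ∨ (F ∧ ((¬F ∨ (F ∧ F)) ∨ (F ∧ F)))
  [2] F ∧ ((¬F ∨ (F ∧ F)) ∨ (F ∧ F))
  [3] F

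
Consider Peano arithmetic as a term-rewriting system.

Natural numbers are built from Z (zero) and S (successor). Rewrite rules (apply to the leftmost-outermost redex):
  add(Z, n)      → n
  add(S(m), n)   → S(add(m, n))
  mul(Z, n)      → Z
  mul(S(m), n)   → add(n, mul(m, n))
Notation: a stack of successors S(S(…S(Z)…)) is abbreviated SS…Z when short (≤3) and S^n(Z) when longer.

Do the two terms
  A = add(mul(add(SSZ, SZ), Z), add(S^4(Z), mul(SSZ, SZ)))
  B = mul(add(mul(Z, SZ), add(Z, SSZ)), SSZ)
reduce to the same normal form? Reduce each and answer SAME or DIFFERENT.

Term A:
  start: add(mul(add(SSZ, SZ), Z), add(S^4(Z), mul(SSZ, SZ)))
  [1] add(mul(S(add(SZ, SZ)), Z), add(S^4(Z), mul(SSZ, SZ)))
  [2] add(add(Z, mul(add(SZ, SZ), Z)), add(S^4(Z), mul(SSZ, SZ)))
  [3] add(mul(add(SZ, SZ), Z), add(S^4(Z), mul(SSZ, SZ)))
  [4] add(mul(S(add(Z, SZ)), Z), add(S^4(Z), mul(SSZ, SZ)))
  [5] add(add(Z, mul(add(Z, SZ), Z)), add(S^4(Z), mul(SSZ, SZ)))
  [6] add(mul(add(Z, SZ), Z), add(S^4(Z), mul(SSZ, SZ)))
  [7] add(mul(SZ, Z), add(S^4(Z), mul(SSZ, SZ)))
  [8] add(add(Z, mul(Z, Z)), add(S^4(Z), mul(SSZ, SZ)))
  [9] add(mul(Z, Z), add(S^4(Z), mul(SSZ, SZ)))
  [10] add(Z, add(S^4(Z), mul(SSZ, SZ)))
  [11] add(S^4(Z), mul(SSZ, SZ))
  [12] S(add(SSSZ, mul(SSZ, SZ)))
  [13] S(S(add(SSZ, mul(SSZ, SZ))))
  [14] S(S(S(add(SZ, mul(SSZ, SZ)))))
  [15] S(S(S(S(add(Z, mul(SSZ, SZ))))))
  [16] S(S(S(S(mul(SSZ, SZ)))))
  [17] S(S(S(S(add(SZ, mul(SZ, SZ))))))
  [18] S(S(S(S(S(add(Z, mul(SZ, SZ)))))))
  [19] S(S(S(S(S(mul(SZ, SZ))))))
  [20] S(S(S(S(S(add(SZ, mul(Z, SZ)))))))
  [21] S(S(S(S(S(S(add(Z, mul(Z, SZ))))))))
  [22] S(S(S(S(S(S(mul(Z, SZ)))))))
  [23] S^6(Z)

Term B:
  start: mul(add(mul(Z, SZ), add(Z, SSZ)), SSZ)
  [1] mul(add(Z, add(Z, SSZ)), SSZ)
  [2] mul(add(Z, SSZ), SSZ)
  [3] mul(SSZ, SSZ)
  [4] add(SSZ, mul(SZ, SSZ))
  [5] S(add(SZ, mul(SZ, SSZ)))
  [6] S(S(add(Z, mul(SZ, SSZ))))
  [7] S(S(mul(SZ, SSZ)))
  [8] S(S(add(SSZ, mul(Z, SSZ))))
  [9] S(S(S(add(SZ, mul(Z, SSZ)))))
  [10] S(S(S(S(add(Z, mul(Z, SSZ))))))
  [11] S(S(S(S(mul(Z, SSZ)))))
  [12] S^4(Z)

Answer: DIFFERENT — A ⇓ S^6(Z), B ⇓ S^4(Z)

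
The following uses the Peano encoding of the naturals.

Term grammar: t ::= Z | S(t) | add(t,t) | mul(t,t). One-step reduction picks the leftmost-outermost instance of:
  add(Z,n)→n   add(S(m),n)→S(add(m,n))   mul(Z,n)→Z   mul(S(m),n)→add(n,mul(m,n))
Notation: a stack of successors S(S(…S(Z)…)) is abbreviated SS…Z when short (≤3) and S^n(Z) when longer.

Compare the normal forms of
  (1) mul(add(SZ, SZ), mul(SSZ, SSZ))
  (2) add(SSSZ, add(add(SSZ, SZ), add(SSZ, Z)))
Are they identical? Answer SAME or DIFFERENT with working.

Term A:
  start: mul(add(SZ, SZ), mul(SSZ, SSZ))
  [1] mul(S(add(Z, SZ)), mul(SSZ, SSZ))
  [2] add(mul(SSZ, SSZ), mul(add(Z, SZ), mul(SSZ, SSZ)))
  [3] add(add(SSZ, mul(SZ, SSZ)), mul(add(Z, SZ), mul(SSZ, SSZ)))
  [4] add(S(add(SZ, mul(SZ, SSZ))), mul(add(Z, SZ), mul(SSZ, SSZ)))
  [5] S(add(add(SZ, mul(SZ, SSZ)), mul(add(Z, SZ), mul(SSZ, SSZ))))
  [6] S(add(S(add(Z, mul(SZ, SSZ))), mul(add(Z, SZ), mul(SSZ, SSZ))))
  [7] S(S(add(add(Z, mul(SZ, SSZ)), mul(add(Z, SZ), mul(SSZ, SSZ)))))
  [8] S(S(add(mul(SZ, SSZ), mul(add(Z, SZ), mul(SSZ, SSZ)))))
  [9] S(S(add(add(SSZ, mul(Z, SSZ)), mul(add(Z, SZ), mul(SSZ, SSZ)))))
  [10] S(S(add(S(add(SZ, mul(Z, SSZ))), mul(add(Z, SZ), mul(SSZ, SSZ)))))
  [11] S(S(S(add(add(SZ, mul(Z, SSZ)), mul(add(Z, SZ), mul(SSZ, SSZ))))))
  [12] S(S(S(add(S(add(Z, mul(Z, SSZ))), mul(add(Z, SZ), mul(SSZ, SSZ))))))
  [13] S(S(S(S(add(add(Z, mul(Z, SSZ)), mul(add(Z, SZ), mul(SSZ, SSZ)))))))
  [14] S(S(S(S(add(mul(Z, SSZ), mul(add(Z, SZ), mul(SSZ, SSZ)))))))
  [15] S(S(S(S(add(Z, mul(add(Z, SZ), mul(SSZ, SSZ)))))))
  [16] S(S(S(S(mul(add(Z, SZ), mul(SSZ, SSZ))))))
  [17] S(S(S(S(mul(SZ, mul(SSZ, SSZ))))))
  [18] S(S(S(S(add(mul(SSZ, SSZ), mul(Z, mul(SSZ, SSZ)))))))
  [19] S(S(S(S(add(add(SSZ, mul(SZ, SSZ)), mul(Z, mul(SSZ, SSZ)))))))
  [20] S(S(S(S(add(S(add(SZ, mul(SZ, SSZ))), mul(Z, mul(SSZ, SSZ)))))))
  [21] S(S(S(S(S(add(add(SZ, mul(SZ, SSZ)), mul(Z, mul(SSZ, SSZ))))))))
  [22] S(S(S(S(S(add(S(add(Z, mul(SZ, SSZ))), mul(Z, mul(SSZ, SSZ))))))))
  [23] S(S(S(S(S(S(add(add(Z, mul(SZ, SSZ)), mul(Z, mul(SSZ, SSZ)))))))))
  [24] S(S(S(S(S(S(add(mul(SZ, SSZ), mul(Z, mul(SSZ, SSZ)))))))))
  [25] S(S(S(S(S(S(add(add(SSZ, mul(Z, SSZ)), mul(Z, mul(SSZ, SSZ)))))))))
  [26] S(S(S(S(S(S(add(S(add(SZ, mul(Z, SSZ))), mul(Z, mul(SSZ, SSZ)))))))))
  [27] S(S(S(S(S(S(S(add(add(SZ, mul(Z, SSZ)), mul(Z, mul(SSZ, SSZ))))))))))
  [28] S(S(S(S(S(S(S(add(S(add(Z, mul(Z, SSZ))), mul(Z, mul(SSZ, SSZ))))))))))
  [29] S(S(S(S(S(S(S(S(add(add(Z, mul(Z, SSZ)), mul(Z, mul(SSZ, SSZ)))))))))))
  [30] S(S(S(S(S(S(S(S(add(mul(Z, SSZ), mul(Z, mul(SSZ, SSZ)))))))))))
  [31] S(S(S(S(S(S(S(S(add(Z, mul(Z, mul(SSZ, SSZ)))))))))))
  [32] S(S(S(S(S(S(S(S(mul(Z, mul(SSZ, SSZ))))))))))
  [33] S^8(Z)

Term B:
  start: add(SSSZ, add(add(SSZ, SZ), add(SSZ, Z)))
  [1] S(add(SSZ, add(add(SSZ, SZ), add(SSZ, Z))))
  [2] S(S(add(SZ, add(add(SSZ, SZ), add(SSZ, Z)))))
  [3] S(S(S(add(Z, add(add(SSZ, SZ), add(SSZ, Z))))))
  [4] S(S(S(add(add(SSZ, SZ), add(SSZ, Z)))))
  [5] S(S(S(add(S(add(SZ, SZ)), add(SSZ, Z)))))
  [6] S(S(S(S(add(add(SZ, SZ), add(SSZ, Z))))))
  [7] S(S(S(S(add(S(add(Z, SZ)), add(SSZ, Z))))))
  [8] S(S(S(S(S(add(add(Z, SZ), add(SSZ, Z)))))))
  [9] S(S(S(S(S(add(SZ, add(SSZ, Z)))))))
  [10] S(S(S(S(S(S(add(Z, add(SSZ, Z))))))))
  [11] S(S(S(S(S(S(add(SSZ, Z)))))))
  [12] S(S(S(S(S(S(S(add(SZ, Z))))))))
  [13] S(S(S(S(S(S(S(S(add(Z, Z)))))))))
  [14] S^8(Z)

Answer: SAME — A ⇓ S^8(Z), B ⇓ S^8(Z)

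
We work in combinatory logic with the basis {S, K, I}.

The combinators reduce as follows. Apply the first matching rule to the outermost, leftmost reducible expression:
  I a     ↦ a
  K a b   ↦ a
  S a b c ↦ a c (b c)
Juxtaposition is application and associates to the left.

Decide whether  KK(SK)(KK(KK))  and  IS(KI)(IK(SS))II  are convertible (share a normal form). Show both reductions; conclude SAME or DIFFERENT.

Term A:
  start: KK(SK)(KK(KK))
  step 1: K(KK(KK))
  step 2: KK

Term B:
  start: IS(KI)(IK(SS))II
  step 1: S(KI)(IK(SS))II
  step 2: KII(IK(SS)I)I
  step 3: I(IK(SS)I)I
  step 4: IK(SS)II
  step 5: K(SS)II
  step 6: SSI

Answer: DIFFERENT — A ⇓ KK, B ⇓ SSI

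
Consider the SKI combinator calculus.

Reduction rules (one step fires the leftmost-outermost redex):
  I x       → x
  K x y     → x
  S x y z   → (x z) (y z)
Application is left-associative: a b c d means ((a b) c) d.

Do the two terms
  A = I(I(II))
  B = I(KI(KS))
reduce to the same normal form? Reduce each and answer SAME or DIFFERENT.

Term A:
  start: I(I(II))
  [1] I(II)
  [2] II
  [3] I

Term B:
  start: I(KI(KS))
  [1] KI(KS)
  [2] I

Answer: SAME — A ⇓ I, B ⇓ I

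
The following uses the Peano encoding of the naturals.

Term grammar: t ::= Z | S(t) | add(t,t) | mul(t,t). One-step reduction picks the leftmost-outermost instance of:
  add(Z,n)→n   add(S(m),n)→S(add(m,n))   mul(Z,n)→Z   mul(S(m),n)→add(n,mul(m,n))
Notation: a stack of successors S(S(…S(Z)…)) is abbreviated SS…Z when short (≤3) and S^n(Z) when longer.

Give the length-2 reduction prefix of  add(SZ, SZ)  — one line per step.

Answer: after 2 steps: SSZ

Derivation:
  start: add(SZ, SZ)
  [1] S(add(Z, SZ))
  [2] SSZ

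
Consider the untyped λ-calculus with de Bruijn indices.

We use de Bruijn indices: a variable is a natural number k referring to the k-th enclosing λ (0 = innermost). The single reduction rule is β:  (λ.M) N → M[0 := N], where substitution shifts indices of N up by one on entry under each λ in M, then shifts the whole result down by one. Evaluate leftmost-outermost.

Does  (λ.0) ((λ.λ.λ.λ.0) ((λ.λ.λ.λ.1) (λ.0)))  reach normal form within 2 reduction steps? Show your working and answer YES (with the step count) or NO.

  start: (λ.0) ((λ.λ.λ.λ.0) ((λ.λ.λ.λ.1) (λ.0)))
  step 1: (λ.λ.λ.λ.0) ((λ.λ.λ.λ.1) (λ.0))
  step 2: λ.λ.λ.0

Answer: YES — reaches normal form λ.λ.λ.0 in 2 ≤ 2 steps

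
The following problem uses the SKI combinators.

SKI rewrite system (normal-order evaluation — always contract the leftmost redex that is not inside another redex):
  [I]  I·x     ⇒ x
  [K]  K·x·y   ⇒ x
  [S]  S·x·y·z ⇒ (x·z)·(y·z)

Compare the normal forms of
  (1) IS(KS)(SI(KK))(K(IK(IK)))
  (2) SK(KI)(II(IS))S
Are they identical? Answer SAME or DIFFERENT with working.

Term A:
  start: IS(KS)(SI(KK))(K(IK(IK)))
  →1  S(KS)(SI(KK))(K(IK(IK)))
  →2  KS(K(IK(IK)))(SI(KK)(K(IK(IK))))
  →3  S(SI(KK)(K(IK(IK))))
  →4  S(I(K(IK(IK)))(KK(K(IK(IK)))))
  →5  S(K(IK(IK))(KK(K(IK(IK)))))
  →6  S(IK(IK))
  →7  S(K(IK))
  →8  S(KK)

Term B:
  start: SK(KI)(II(IS))S
  →1  K(II(IS))(KI(II(IS)))S
  →2  II(IS)S
  →3  I(IS)S
  →4  ISS
  →5  SS

Answer: DIFFERENT — A ⇓ S(KK), B ⇓ SS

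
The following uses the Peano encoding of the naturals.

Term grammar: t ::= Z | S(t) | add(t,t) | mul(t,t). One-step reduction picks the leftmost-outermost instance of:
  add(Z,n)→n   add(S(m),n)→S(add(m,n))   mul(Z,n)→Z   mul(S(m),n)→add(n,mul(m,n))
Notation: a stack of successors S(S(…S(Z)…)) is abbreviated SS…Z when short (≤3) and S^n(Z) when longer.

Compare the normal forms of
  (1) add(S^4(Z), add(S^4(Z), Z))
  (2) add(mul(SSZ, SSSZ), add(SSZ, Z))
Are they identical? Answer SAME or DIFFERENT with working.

Answer: SAME — A ⇓ S^8(Z), B ⇓ S^8(Z)

Derivation:
Term A:
  start: add(S^4(Z), add(S^4(Z), Z))
  [1] S(add(SSSZ, add(S^4(Z), Z)))
  [2] S(S(add(SSZ, add(S^4(Z), Z))))
  [3] S(S(S(add(SZ, add(S^4(Z), Z)))))
  [4] S(S(S(S(add(Z, add(S^4(Z), Z))))))
  [5] S(S(S(S(add(S^4(Z), Z)))))
  [6] S(S(S(S(S(add(SSSZ, Z))))))
  [7] S(S(S(S(S(S(add(SSZ, Z)))))))
  [8] S(S(S(S(S(S(S(add(SZ, Z))))))))
  [9] S(S(S(S(S(S(S(S(add(Z, Z)))))))))
  [10] S^8(Z)

Term B:
  start: add(mul(SSZ, SSSZ), add(SSZ, Z))
  [1] add(add(SSSZ, mul(SZ, SSSZ)), add(SSZ, Z))
  [2] add(S(add(SSZ, mul(SZ, SSSZ))), add(SSZ, Z))
  [3] S(add(add(SSZ, mul(SZ, SSSZ)), add(SSZ, Z)))
  [4] S(add(S(add(SZ, mul(SZ, SSSZ))), add(SSZ, Z)))
  [5] S(S(add(add(SZ, mul(SZ, SSSZ)), add(SSZ, Z))))
  [6] S(S(add(S(add(Z, mul(SZ, SSSZ))), add(SSZ, Z))))
  [7] S(S(S(add(add(Z, mul(SZ, SSSZ)), add(SSZ, Z)))))
  [8] S(S(S(add(mul(SZ, SSSZ), add(SSZ, Z)))))
  [9] S(S(S(add(add(SSSZ, mul(Z, SSSZ)), add(SSZ, Z)))))
  [10] S(S(S(add(S(add(SSZ, mul(Z, SSSZ))), add(SSZ, Z)))))
  [11] S(S(S(S(add(add(SSZ, mul(Z, SSSZ)), add(SSZ, Z))))))
  [12] S(S(S(S(add(S(add(SZ, mul(Z, SSSZ))), add(SSZ, Z))))))
  [13] S(S(S(S(S(add(add(SZ, mul(Z, SSSZ)), add(SSZ, Z)))))))
  [14] S(S(S(S(S(add(S(add(Z, mul(Z, SSSZ))), add(SSZ, Z)))))))
  [15] S(S(S(S(S(S(add(add(Z, mul(Z, SSSZ)), add(SSZ, Z))))))))
  [16] S(S(S(S(S(S(add(mul(Z, SSSZ), add(SSZ, Z))))))))
  [17] S(S(S(S(S(S(add(Z, add(SSZ, Z))))))))
  [18] S(S(S(S(S(S(add(SSZ, Z)))))))
  [19] S(S(S(S(S(S(S(add(SZ, Z))))))))
  [20] S(S(S(S(S(S(S(S(add(Z, Z)))))))))
  [21] S^8(Z)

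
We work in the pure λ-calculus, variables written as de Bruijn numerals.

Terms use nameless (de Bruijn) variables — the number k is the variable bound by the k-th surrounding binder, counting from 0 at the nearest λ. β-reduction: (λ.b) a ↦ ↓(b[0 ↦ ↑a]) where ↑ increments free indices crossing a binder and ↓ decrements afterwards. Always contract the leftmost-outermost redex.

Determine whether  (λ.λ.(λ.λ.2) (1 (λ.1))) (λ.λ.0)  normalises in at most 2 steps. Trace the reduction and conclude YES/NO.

  start: (λ.λ.(λ.λ.2) (1 (λ.1))) (λ.λ.0)
  [1] λ.(λ.λ.2) ((λ.λ.0) (λ.1))
  [2] λ.λ.1

Answer: YES — reaches normal form λ.λ.1 in 2 ≤ 2 steps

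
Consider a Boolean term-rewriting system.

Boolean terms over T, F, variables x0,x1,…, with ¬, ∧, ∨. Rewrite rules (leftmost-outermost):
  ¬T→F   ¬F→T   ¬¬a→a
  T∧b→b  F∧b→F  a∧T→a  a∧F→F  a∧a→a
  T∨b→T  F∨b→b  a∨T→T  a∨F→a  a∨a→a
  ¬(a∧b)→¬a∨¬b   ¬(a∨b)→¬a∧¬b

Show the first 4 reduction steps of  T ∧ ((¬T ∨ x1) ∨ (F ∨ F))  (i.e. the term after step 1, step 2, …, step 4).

  start: T ∧ ((¬T ∨ x1) ∨ (F ∨ F))
  [1] (¬T ∨ x1) ∨ (F ∨ F)
  [2] (F ∨ x1) ∨ (F ∨ F)
  [3] x1 ∨ (F ∨ F)
  [4] x1 ∨ F

Answer: after 4 steps: x1 ∨ F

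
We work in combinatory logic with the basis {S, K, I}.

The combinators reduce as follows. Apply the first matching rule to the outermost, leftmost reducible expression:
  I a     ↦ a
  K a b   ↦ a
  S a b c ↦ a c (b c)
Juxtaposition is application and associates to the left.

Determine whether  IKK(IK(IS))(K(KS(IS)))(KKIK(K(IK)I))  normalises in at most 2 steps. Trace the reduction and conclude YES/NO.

  start: IKK(IK(IS))(K(KS(IS)))(KKIK(K(IK)I))
  [1] KK(IK(IS))(K(KS(IS)))(KKIK(K(IK)I))
  [2] K(K(KS(IS)))(KKIK(K(IK)I))

Answer: NO — after 2 steps the term is K(K(KS(IS)))(KKIK(K(IK)I)), not yet normal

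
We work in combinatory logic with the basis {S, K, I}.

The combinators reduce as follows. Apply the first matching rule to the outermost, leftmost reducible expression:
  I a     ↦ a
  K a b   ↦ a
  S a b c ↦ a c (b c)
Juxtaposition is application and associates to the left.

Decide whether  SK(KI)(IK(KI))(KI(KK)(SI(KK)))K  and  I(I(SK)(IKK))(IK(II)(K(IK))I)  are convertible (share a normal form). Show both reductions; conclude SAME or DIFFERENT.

Term A:
  start: SK(KI)(IK(KI))(KI(KK)(SI(KK)))K
  step 1: K(IK(KI))(KI(IK(KI)))(KI(KK)(SI(KK)))K
  step 2: IK(KI)(KI(KK)(SI(KK)))K
  step 3: K(KI)(KI(KK)(SI(KK)))K
  step 4: KIK
  step 5: I

Term B:
  start: I(I(SK)(IKK))(IK(II)(K(IK))I)
  step 1: I(SK)(IKK)(IK(II)(K(IK))I)
  step 2: SK(IKK)(IK(II)(K(IK))I)
  step 3: K(IK(II)(K(IK))I)(IKK(IK(II)(K(IK))I))
  step 4: IK(II)(K(IK))I
  step 5: K(II)(K(IK))I
  step 6: III
  step 7: II
  step 8: I

Answer: SAME — A ⇓ I, B ⇓ I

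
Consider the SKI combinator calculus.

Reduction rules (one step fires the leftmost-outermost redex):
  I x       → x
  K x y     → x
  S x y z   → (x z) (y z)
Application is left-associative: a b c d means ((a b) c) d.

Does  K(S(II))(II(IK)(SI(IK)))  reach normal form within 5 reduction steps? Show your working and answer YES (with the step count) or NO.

Answer: YES — reaches normal form SI in 2 ≤ 5 steps

Reduction:
  start: K(S(II))(II(IK)(SI(IK)))
  step 1: S(II)
  step 2: SI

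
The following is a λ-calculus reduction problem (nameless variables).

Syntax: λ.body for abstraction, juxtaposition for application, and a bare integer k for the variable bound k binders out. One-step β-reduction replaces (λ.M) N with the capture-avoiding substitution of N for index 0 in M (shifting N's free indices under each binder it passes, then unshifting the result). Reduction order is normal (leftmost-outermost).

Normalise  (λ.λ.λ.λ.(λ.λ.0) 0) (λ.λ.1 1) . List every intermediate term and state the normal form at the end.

Answer: normal form = λ.λ.λ.λ.0  (in 2 steps)

Reduction:
  start: (λ.λ.λ.λ.(λ.λ.0) 0) (λ.λ.1 1)
  [1] λ.λ.λ.(λ.λ.0) 0
  [2] λ.λ.λ.λ.0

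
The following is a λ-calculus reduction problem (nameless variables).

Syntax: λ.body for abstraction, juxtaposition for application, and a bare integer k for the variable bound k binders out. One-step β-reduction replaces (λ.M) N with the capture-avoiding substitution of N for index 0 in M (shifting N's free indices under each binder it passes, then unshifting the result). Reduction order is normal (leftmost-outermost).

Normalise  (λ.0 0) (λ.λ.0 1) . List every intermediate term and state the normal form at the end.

Answer: normal form = λ.0 (λ.λ.0 1)  (in 2 steps)

Reduction:
  start: (λ.0 0) (λ.λ.0 1)
  step 1: (λ.λ.0 1) (λ.λ.0 1)
  step 2: λ.0 (λ.λ.0 1)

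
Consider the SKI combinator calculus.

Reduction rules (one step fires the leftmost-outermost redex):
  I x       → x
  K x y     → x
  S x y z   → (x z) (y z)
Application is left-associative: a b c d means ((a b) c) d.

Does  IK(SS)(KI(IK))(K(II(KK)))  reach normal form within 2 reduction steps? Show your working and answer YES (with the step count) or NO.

Answer: NO — after 2 steps the term is SS(K(II(KK))), not yet normal

Reduction:
  start: IK(SS)(KI(IK))(K(II(KK)))
  →1  K(SS)(KI(IK))(K(II(KK)))
  →2  SS(K(II(KK)))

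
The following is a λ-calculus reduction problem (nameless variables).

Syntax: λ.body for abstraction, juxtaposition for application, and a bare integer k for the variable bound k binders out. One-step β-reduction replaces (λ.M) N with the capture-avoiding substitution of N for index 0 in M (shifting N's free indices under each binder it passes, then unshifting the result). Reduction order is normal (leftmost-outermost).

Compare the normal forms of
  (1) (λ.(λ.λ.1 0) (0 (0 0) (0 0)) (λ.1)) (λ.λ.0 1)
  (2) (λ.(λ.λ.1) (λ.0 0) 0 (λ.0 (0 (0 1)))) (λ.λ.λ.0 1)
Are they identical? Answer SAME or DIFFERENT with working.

Answer: SAME — A ⇓ λ.λ.0 1, B ⇓ λ.λ.0 1

Reduction:
Term A:
  start: (λ.(λ.λ.1 0) (0 (0 0) (0 0)) (λ.1)) (λ.λ.0 1)
  →1  (λ.λ.1 0) ((λ.λ.0 1) ((λ.λ.0 1) (λ.λ.0 1)) ((λ.λ.0 1) (λ.λ.0 1))) (λ.λ.λ.0 1)
  →2  (λ.(λ.λ.0 1) ((λ.λ.0 1) (λ.λ.0 1)) ((λ.λ.0 1) (λ.λ.0 1)) 0) (λ.λ.λ.0 1)
  →3  (λ.λ.0 1) ((λ.λ.0 1) (λ.λ.0 1)) ((λ.λ.0 1) (λ.λ.0 1)) (λ.λ.λ.0 1)
  →4  (λ.0 ((λ.λ.0 1) (λ.λ.0 1))) ((λ.λ.0 1) (λ.λ.0 1)) (λ.λ.λ.0 1)
  →5  (λ.λ.0 1) (λ.λ.0 1) ((λ.λ.0 1) (λ.λ.0 1)) (λ.λ.λ.0 1)
  →6  (λ.0 (λ.λ.0 1)) ((λ.λ.0 1) (λ.λ.0 1)) (λ.λ.λ.0 1)
  →7  (λ.λ.0 1) (λ.λ.0 1) (λ.λ.0 1) (λ.λ.λ.0 1)
  →8  (λ.0 (λ.λ.0 1)) (λ.λ.0 1) (λ.λ.λ.0 1)
  →9  (λ.λ.0 1) (λ.λ.0 1) (λ.λ.λ.0 1)
  →10  (λ.0 (λ.λ.0 1)) (λ.λ.λ.0 1)
  →11  (λ.λ.λ.0 1) (λ.λ.0 1)
  →12  λ.λ.0 1

Term B:
  start: (λ.(λ.λ.1) (λ.0 0) 0 (λ.0 (0 (0 1)))) (λ.λ.λ.0 1)
  →1  (λ.λ.1) (λ.0 0) (λ.λ.λ.0 1) (λ.0 (0 (0 (λ.λ.λ.0 1))))
  →2  (λ.λ.0 0) (λ.λ.λ.0 1) (λ.0 (0 (0 (λ.λ.λ.0 1))))
  →3  (λ.0 0) (λ.0 (0 (0 (λ.λ.λ.0 1))))
  →4  (λ.0 (0 (0 (λ.λ.λ.0 1)))) (λ.0 (0 (0 (λ.λ.λ.0 1))))
  →5  (λ.0 (0 (0 (λ.λ.λ.0 1)))) ((λ.0 (0 (0 (λ.λ.λ.0 1)))) ((λ.0 (0 (0 (λ.λ.λ.0 1)))) (λ.λ.λ.0 1)))
  →6  (λ.0 (0 (0 (λ.λ.λ.0 1)))) ((λ.0 (0 (0 (λ.λ.λ.0 1)))) (λ.λ.λ.0 1)) ((λ.0 (0 (0 (λ.λ.λ.0 1)))) ((λ.0 (0 (0 (λ.λ.λ.0 1)))) (λ.λ.λ.0 1)) ((λ.0 (0 (0 (λ.λ.λ.0 1)))) ((λ.0 (0 (0 (λ.λ.λ.0 1)))) (λ.λ.λ.0 1)) (λ.λ.λ.0 1)))
  →7  (λ.0 (0 (0 (λ.λ.λ.0 1)))) (λ.λ.λ.0 1) ((λ.0 (0 (0 (λ.λ.λ.0 1)))) (λ.λ.λ.0 1) ((λ.0 (0 (0 (λ.λ.λ.0 1)))) (λ.λ.λ.0 1) (λ.λ.λ.0 1))) ((λ.0 (0 (0 (λ.λ.λ.0 1)))) ((λ.0 (0 (0 (λ.λ.λ.0 1)))) (λ.λ.λ.0 1)) ((λ.0 (0 (0 (λ.λ.λ.0 1)))) ((λ.0 (0 (0 (λ.λ.λ.0 1)))) (λ.λ.λ.0 1)) (λ.λ.λ.0 1)))
  →8  (λ.λ.λ.0 1) ((λ.λ.λ.0 1) ((λ.λ.λ.0 1) (λ.λ.λ.0 1))) ((λ.0 (0 (0 (λ.λ.λ.0 1)))) (λ.λ.λ.0 1) ((λ.0 (0 (0 (λ.λ.λ.0 1)))) (λ.λ.λ.0 1) (λ.λ.λ.0 1))) ((λ.0 (0 (0 (λ.λ.λ.0 1)))) ((λ.0 (0 (0 (λ.λ.λ.0 1)))) (λ.λ.λ.0 1)) ((λ.0 (0 (0 (λ.λ.λ.0 1)))) ((λ.0 (0 (0 (λ.λ.λ.0 1)))) (λ.λ.λ.0 1)) (λ.λ.λ.0 1)))
  →9  (λ.λ.0 1) ((λ.0 (0 (0 (λ.λ.λ.0 1)))) (λ.λ.λ.0 1) ((λ.0 (0 (0 (λ.λ.λ.0 1)))) (λ.λ.λ.0 1) (λ.λ.λ.0 1))) ((λ.0 (0 (0 (λ.λ.λ.0 1)))) ((λ.0 (0 (0 (λ.λ.λ.0 1)))) (λ.λ.λ.0 1)) ((λ.0 (0 (0 (λ.λ.λ.0 1)))) ((λ.0 (0 (0 (λ.λ.λ.0 1)))) (λ.λ.λ.0 1)) (λ.λ.λ.0 1)))
  →10  (λ.0 ((λ.0 (0 (0 (λ.λ.λ.0 1)))) (λ.λ.λ.0 1) ((λ.0 (0 (0 (λ.λ.λ.0 1)))) (λ.λ.λ.0 1) (λ.λ.λ.0 1)))) ((λ.0 (0 (0 (λ.λ.λ.0 1)))) ((λ.0 (0 (0 (λ.λ.λ.0 1)))) (λ.λ.λ.0 1)) ((λ.0 (0 (0 (λ.λ.λ.0 1)))) ((λ.0 (0 (0 (λ.λ.λ.0 1)))) (λ.λ.λ.0 1)) (λ.λ.λ.0 1)))
  →11  (λ.0 (0 (0 (λ.λ.λ.0 1)))) ((λ.0 (0 (0 (λ.λ.λ.0 1)))) (λ.λ.λ.0 1)) ((λ.0 (0 (0 (λ.λ.λ.0 1)))) ((λ.0 (0 (0 (λ.λ.λ.0 1)))) (λ.λ.λ.0 1)) (λ.λ.λ.0 1)) ((λ.0 (0 (0 (λ.λ.λ.0 1)))) (λ.λ.λ.0 1) ((λ.0 (0 (0 (λ.λ.λ.0 1)))) (λ.λ.λ.0 1) (λ.λ.λ.0 1)))
  →12  (λ.0 (0 (0 (λ.λ.λ.0 1)))) (λ.λ.λ.0 1) ((λ.0 (0 (0 (λ.λ.λ.0 1)))) (λ.λ.λ.0 1) ((λ.0 (0 (0 (λ.λ.λ.0 1)))) (λ.λ.λ.0 1) (λ.λ.λ.0 1))) ((λ.0 (0 (0 (λ.λ.λ.0 1)))) ((λ.0 (0 (0 (λ.λ.λ.0 1)))) (λ.λ.λ.0 1)) (λ.λ.λ.0 1)) ((λ.0 (0 (0 (λ.λ.λ.0 1)))) (λ.λ.λ.0 1) ((λ.0 (0 (0 (λ.λ.λ.0 1)))) (λ.λ.λ.0 1) (λ.λ.λ.0 1)))
  →13  (λ.λ.λ.0 1) ((λ.λ.λ.0 1) ((λ.λ.λ.0 1) (λ.λ.λ.0 1))) ((λ.0 (0 (0 (λ.λ.λ.0 1)))) (λ.λ.λ.0 1) ((λ.0 (0 (0 (λ.λ.λ.0 1)))) (λ.λ.λ.0 1) (λ.λ.λ.0 1))) ((λ.0 (0 (0 (λ.λ.λ.0 1)))) ((λ.0 (0 (0 (λ.λ.λ.0 1)))) (λ.λ.λ.0 1)) (λ.λ.λ.0 1)) ((λ.0 (0 (0 (λ.λ.λ.0 1)))) (λ.λ.λ.0 1) ((λ.0 (0 (0 (λ.λ.λ.0 1)))) (λ.λ.λ.0 1) (λ.λ.λ.0 1)))
  →14  (λ.λ.0 1) ((λ.0 (0 (0 (λ.λ.λ.0 1)))) (λ.λ.λ.0 1) ((λ.0 (0 (0 (λ.λ.λ.0 1)))) (λ.λ.λ.0 1) (λ.λ.λ.0 1))) ((λ.0 (0 (0 (λ.λ.λ.0 1)))) ((λ.0 (0 (0 (λ.λ.λ.0 1)))) (λ.λ.λ.0 1)) (λ.λ.λ.0 1)) ((λ.0 (0 (0 (λ.λ.λ.0 1)))) (λ.λ.λ.0 1) ((λ.0 (0 (0 (λ.λ.λ.0 1)))) (λ.λ.λ.0 1) (λ.λ.λ.0 1)))
  →15  (λ.0 ((λ.0 (0 (0 (λ.λ.λ.0 1)))) (λ.λ.λ.0 1) ((λ.0 (0 (0 (λ.λ.λ.0 1)))) (λ.λ.λ.0 1) (λ.λ.λ.0 1)))) ((λ.0 (0 (0 (λ.λ.λ.0 1)))) ((λ.0 (0 (0 (λ.λ.λ.0 1)))) (λ.λ.λ.0 1)) (λ.λ.λ.0 1)) ((λ.0 (0 (0 (λ.λ.λ.0 1)))) (λ.λ.λ.0 1) ((λ.0 (0 (0 (λ.λ.λ.0 1)))) (λ.λ.λ.0 1) (λ.λ.λ.0 1)))
  →16  (λ.0 (0 (0 (λ.λ.λ.0 1)))) ((λ.0 (0 (0 (λ.λ.λ.0 1)))) (λ.λ.λ.0 1)) (λ.λ.λ.0 1) ((λ.0 (0 (0 (λ.λ.λ.0 1)))) (λ.λ.λ.0 1) ((λ.0 (0 (0 (λ.λ.λ.0 1)))) (λ.λ.λ.0 1) (λ.λ.λ.0 1))) ((λ.0 (0 (0 (λ.λ.λ.0 1)))) (λ.λ.λ.0 1) ((λ.0 (0 (0 (λ.λ.λ.0 1)))) (λ.λ.λ.0 1) (λ.λ.λ.0 1)))
  →17  (λ.0 (0 (0 (λ.λ.λ.0 1)))) (λ.λ.λ.0 1) ((λ.0 (0 (0 (λ.λ.λ.0 1)))) (λ.λ.λ.0 1) ((λ.0 (0 (0 (λ.λ.λ.0 1)))) (λ.λ.λ.0 1) (λ.λ.λ.0 1))) (λ.λ.λ.0 1) ((λ.0 (0 (0 (λ.λ.λ.0 1)))) (λ.λ.λ.0 1) ((λ.0 (0 (0 (λ.λ.λ.0 1)))) (λ.λ.λ.0 1) (λ.λ.λ.0 1))) ((λ.0 (0 (0 (λ.λ.λ.0 1)))) (λ.λ.λ.0 1) ((λ.0 (0 (0 (λ.λ.λ.0 1)))) (λ.λ.λ.0 1) (λ.λ.λ.0 1)))
  →18  (λ.λ.λ.0 1) ((λ.λ.λ.0 1) ((λ.λ.λ.0 1) (λ.λ.λ.0 1))) ((λ.0 (0 (0 (λ.λ.λ.0 1)))) (λ.λ.λ.0 1) ((λ.0 (0 (0 (λ.λ.λ.0 1)))) (λ.λ.λ.0 1) (λ.λ.λ.0 1))) (λ.λ.λ.0 1) ((λ.0 (0 (0 (λ.λ.λ.0 1)))) (λ.λ.λ.0 1) ((λ.0 (0 (0 (λ.λ.λ.0 1)))) (λ.λ.λ.0 1) (λ.λ.λ.0 1))) ((λ.0 (0 (0 (λ.λ.λ.0 1)))) (λ.λ.λ.0 1) ((λ.0 (0 (0 (λ.λ.λ.0 1)))) (λ.λ.λ.0 1) (λ.λ.λ.0 1)))
  →19  (λ.λ.0 1) ((λ.0 (0 (0 (λ.λ.λ.0 1)))) (λ.λ.λ.0 1) ((λ.0 (0 (0 (λ.λ.λ.0 1)))) (λ.λ.λ.0 1) (λ.λ.λ.0 1))) (λ.λ.λ.0 1) ((λ.0 (0 (0 (λ.λ.λ.0 1)))) (λ.λ.λ.0 1) ((λ.0 (0 (0 (λ.λ.λ.0 1)))) (λ.λ.λ.0 1) (λ.λ.λ.0 1))) ((λ.0 (0 (0 (λ.λ.λ.0 1)))) (λ.λ.λ.0 1) ((λ.0 (0 (0 (λ.λ.λ.0 1)))) (λ.λ.λ.0 1) (λ.λ.λ.0 1)))
  →20  (λ.0 ((λ.0 (0 (0 (λ.λ.λ.0 1)))) (λ.λ.λ.0 1) ((λ.0 (0 (0 (λ.λ.λ.0 1)))) (λ.λ.λ.0 1) (λ.λ.λ.0 1)))) (λ.λ.λ.0 1) ((λ.0 (0 (0 (λ.λ.λ.0 1)))) (λ.λ.λ.0 1) ((λ.0 (0 (0 (λ.λ.λ.0 1)))) (λ.λ.λ.0 1) (λ.λ.λ.0 1))) ((λ.0 (0 (0 (λ.λ.λ.0 1)))) (λ.λ.λ.0 1) ((λ.0 (0 (0 (λ.λ.λ.0 1)))) (λ.λ.λ.0 1) (λ.λ.λ.0 1)))
  →21  (λ.λ.λ.0 1) ((λ.0 (0 (0 (λ.λ.λ.0 1)))) (λ.λ.λ.0 1) ((λ.0 (0 (0 (λ.λ.λ.0 1)))) (λ.λ.λ.0 1) (λ.λ.λ.0 1))) ((λ.0 (0 (0 (λ.λ.λ.0 1)))) (λ.λ.λ.0 1) ((λ.0 (0 (0 (λ.λ.λ.0 1)))) (λ.λ.λ.0 1) (λ.λ.λ.0 1))) ((λ.0 (0 (0 (λ.λ.λ.0 1)))) (λ.λ.λ.0 1) ((λ.0 (0 (0 (λ.λ.λ.0 1)))) (λ.λ.λ.0 1) (λ.λ.λ.0 1)))
  →22  (λ.λ.0 1) ((λ.0 (0 (0 (λ.λ.λ.0 1)))) (λ.λ.λ.0 1) ((λ.0 (0 (0 (λ.λ.λ.0 1)))) (λ.λ.λ.0 1) (λ.λ.λ.0 1))) ((λ.0 (0 (0 (λ.λ.λ.0 1)))) (λ.λ.λ.0 1) ((λ.0 (0 (0 (λ.λ.λ.0 1)))) (λ.λ.λ.0 1) (λ.λ.λ.0 1)))
  →23  (λ.0 ((λ.0 (0 (0 (λ.λ.λ.0 1)))) (λ.λ.λ.0 1) ((λ.0 (0 (0 (λ.λ.λ.0 1)))) (λ.λ.λ.0 1) (λ.λ.λ.0 1)))) ((λ.0 (0 (0 (λ.λ.λ.0 1)))) (λ.λ.λ.0 1) ((λ.0 (0 (0 (λ.λ.λ.0 1)))) (λ.λ.λ.0 1) (λ.λ.λ.0 1)))
  →24  (λ.0 (0 (0 (λ.λ.λ.0 1)))) (λ.λ.λ.0 1) ((λ.0 (0 (0 (λ.λ.λ.0 1)))) (λ.λ.λ.0 1) (λ.λ.λ.0 1)) ((λ.0 (0 (0 (λ.λ.λ.0 1)))) (λ.λ.λ.0 1) ((λ.0 (0 (0 (λ.λ.λ.0 1)))) (λ.λ.λ.0 1) (λ.λ.λ.0 1)))
  →25  (λ.λ.λ.0 1) ((λ.λ.λ.0 1) ((λ.λ.λ.0 1) (λ.λ.λ.0 1))) ((λ.0 (0 (0 (λ.λ.λ.0 1)))) (λ.λ.λ.0 1) (λ.λ.λ.0 1)) ((λ.0 (0 (0 (λ.λ.λ.0 1)))) (λ.λ.λ.0 1) ((λ.0 (0 (0 (λ.λ.λ.0 1)))) (λ.λ.λ.0 1) (λ.λ.λ.0 1)))
  →26  (λ.λ.0 1) ((λ.0 (0 (0 (λ.λ.λ.0 1)))) (λ.λ.λ.0 1) (λ.λ.λ.0 1)) ((λ.0 (0 (0 (λ.λ.λ.0 1)))) (λ.λ.λ.0 1) ((λ.0 (0 (0 (λ.λ.λ.0 1)))) (λ.λ.λ.0 1) (λ.λ.λ.0 1)))
  →27  (λ.0 ((λ.0 (0 (0 (λ.λ.λ.0 1)))) (λ.λ.λ.0 1) (λ.λ.λ.0 1))) ((λ.0 (0 (0 (λ.λ.λ.0 1)))) (λ.λ.λ.0 1) ((λ.0 (0 (0 (λ.λ.λ.0 1)))) (λ.λ.λ.0 1) (λ.λ.λ.0 1)))
  →28  (λ.0 (0 (0 (λ.λ.λ.0 1)))) (λ.λ.λ.0 1) ((λ.0 (0 (0 (λ.λ.λ.0 1)))) (λ.λ.λ.0 1) (λ.λ.λ.0 1)) ((λ.0 (0 (0 (λ.λ.λ.0 1)))) (λ.λ.λ.0 1) (λ.λ.λ.0 1))
  →29  (λ.λ.λ.0 1) ((λ.λ.λ.0 1) ((λ.λ.λ.0 1) (λ.λ.λ.0 1))) ((λ.0 (0 (0 (λ.λ.λ.0 1)))) (λ.λ.λ.0 1) (λ.λ.λ.0 1)) ((λ.0 (0 (0 (λ.λ.λ.0 1)))) (λ.λ.λ.0 1) (λ.λ.λ.0 1))
  →30  (λ.λ.0 1) ((λ.0 (0 (0 (λ.λ.λ.0 1)))) (λ.λ.λ.0 1) (λ.λ.λ.0 1)) ((λ.0 (0 (0 (λ.λ.λ.0 1)))) (λ.λ.λ.0 1) (λ.λ.λ.0 1))
  →31  (λ.0 ((λ.0 (0 (0 (λ.λ.λ.0 1)))) (λ.λ.λ.0 1) (λ.λ.λ.0 1))) ((λ.0 (0 (0 (λ.λ.λ.0 1)))) (λ.λ.λ.0 1) (λ.λ.λ.0 1))
  →32  (λ.0 (0 (0 (λ.λ.λ.0 1)))) (λ.λ.λ.0 1) (λ.λ.λ.0 1) ((λ.0 (0 (0 (λ.λ.λ.0 1)))) (λ.λ.λ.0 1) (λ.λ.λ.0 1))
  →33  (λ.λ.λ.0 1) ((λ.λ.λ.0 1) ((λ.λ.λ.0 1) (λ.λ.λ.0 1))) (λ.λ.λ.0 1) ((λ.0 (0 (0 (λ.λ.λ.0 1)))) (λ.λ.λ.0 1) (λ.λ.λ.0 1))
  →34  (λ.λ.0 1) (λ.λ.λ.0 1) ((λ.0 (0 (0 (λ.λ.λ.0 1)))) (λ.λ.λ.0 1) (λ.λ.λ.0 1))
  →35  (λ.0 (λ.λ.λ.0 1)) ((λ.0 (0 (0 (λ.λ.λ.0 1)))) (λ.λ.λ.0 1) (λ.λ.λ.0 1))
  →36  (λ.0 (0 (0 (λ.λ.λ.0 1)))) (λ.λ.λ.0 1) (λ.λ.λ.0 1) (λ.λ.λ.0 1)
  →37  (λ.λ.λ.0 1) ((λ.λ.λ.0 1) ((λ.λ.λ.0 1) (λ.λ.λ.0 1))) (λ.λ.λ.0 1) (λ.λ.λ.0 1)
  →38  (λ.λ.0 1) (λ.λ.λ.0 1) (λ.λ.λ.0 1)
  →39  (λ.0 (λ.λ.λ.0 1)) (λ.λ.λ.0 1)
  →40  (λ.λ.λ.0 1) (λ.λ.λ.0 1)
  →41  λ.λ.0 1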